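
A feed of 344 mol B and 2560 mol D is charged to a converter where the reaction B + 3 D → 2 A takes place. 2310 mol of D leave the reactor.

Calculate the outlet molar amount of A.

167 mol

For D: n = n₀ − 3ξ → 2310 = 2560 − 3ξ, giving ξ = 83.33 mol.
Outlet amounts (n = n₀ + ν ξ):
  B: 344 − 1(83.33) = 260.7
  D: 2560 − 3(83.33) = 2310
  A: 0 + 2(83.33) = 166.7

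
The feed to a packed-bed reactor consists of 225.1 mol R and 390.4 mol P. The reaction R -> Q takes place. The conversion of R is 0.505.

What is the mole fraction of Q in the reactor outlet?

R reacted = 0.505 × 225.1 = 113.7 mol; ν_R = −1, so ξ = 113.7/1 = 113.7 mol.
Outlet amounts (n = n₀ + ν ξ):
  R: 225.1 − 1(113.7) = 111.4
  Q: 0 + 1(113.7) = 113.7
  P: 390.4 (inert)
Total out = 615.5 mol; y_Q = 113.7 / 615.5 = 0.1847.

0.185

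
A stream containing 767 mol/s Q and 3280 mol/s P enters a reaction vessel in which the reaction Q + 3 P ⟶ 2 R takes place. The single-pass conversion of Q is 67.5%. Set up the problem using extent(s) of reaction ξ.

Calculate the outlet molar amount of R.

1040 mol/s

Q reacted = 0.675 × 767 = 517.7 mol/s; ν_Q = −1, so ξ = 517.7/1 = 517.7 mol/s.
Outlet amounts (n = n₀ + ν ξ):
  Q: 767 − 1(517.7) = 249.3
  P: 3280 − 3(517.7) = 1727
  R: 0 + 2(517.7) = 1035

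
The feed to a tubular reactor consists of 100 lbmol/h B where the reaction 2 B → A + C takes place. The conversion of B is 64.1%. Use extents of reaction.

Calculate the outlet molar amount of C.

B reacted = 0.641 × 100 = 64.1 lbmol/h; ν_B = −2, so ξ = 64.1/2 = 32.05 lbmol/h.
Outlet amounts (n = n₀ + ν ξ):
  B: 100 − 2(32.05) = 35.9
  A: 0 + 1(32.05) = 32.05
  C: 0 + 1(32.05) = 32.05

32 lbmol/h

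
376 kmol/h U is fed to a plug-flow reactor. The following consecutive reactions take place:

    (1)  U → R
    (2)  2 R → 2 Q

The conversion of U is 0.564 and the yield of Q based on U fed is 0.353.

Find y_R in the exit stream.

Conversion of U: U consumed = 1ξ₁ = 0.564 × 376 → ξ₁ = 212.1 kmol/h.
Yield of Q: 2ξ₂ / 376 = 0.353 → ξ₂ = 66.36 kmol/h.
Outlet amounts (n = n₀ + Σ ν·ξ):
  U: 376 − 1(212.1) = 163.9
  R: 0 + 1(212.1) − 2(66.36) = 79.34
  Q: 0 + 2(66.36) = 132.7
Total out = 376 kmol/h; y_R = 79.34 / 376 = 0.211.

0.211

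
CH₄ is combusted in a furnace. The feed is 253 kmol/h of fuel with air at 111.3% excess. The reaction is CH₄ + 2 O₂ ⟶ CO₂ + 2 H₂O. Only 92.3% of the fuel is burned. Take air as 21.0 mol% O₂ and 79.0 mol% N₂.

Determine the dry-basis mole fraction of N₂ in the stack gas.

Stoichiometric O₂ = 2 × 253 = 506 kmol/h; O₂ fed = 506 × 2.113 = 1069 kmol/h.
N₂ fed = 1069 × 79/21 = 4022 kmol/h.
Fuel reacted = 0.923 × 253 → ξ = 233.5 kmol/h.
Outlet (n = n₀ + ν ξ):
  CH₄: 253 − 1(233.5) = 19.48
  O₂: 1069 − 2(233.5) = 602.1
  N₂: 4022 (inert)
  CO₂: 0 + 1(233.5) = 233.5
  H₂O: 0 + 2(233.5) = 467
Dry total = 4877 kmol/h; y_N₂ (dry) = 4022 / 4877 = 0.8247.

0.825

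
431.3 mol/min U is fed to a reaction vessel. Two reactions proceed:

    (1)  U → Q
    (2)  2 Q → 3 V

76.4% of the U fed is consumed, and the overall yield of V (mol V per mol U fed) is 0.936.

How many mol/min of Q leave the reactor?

60.4 mol/min

Conversion of U: U consumed = 1ξ₁ = 0.764 × 431.3 → ξ₁ = 329.5 mol/min.
Yield of V: 3ξ₂ / 431.3 = 0.936 → ξ₂ = 134.6 mol/min.
Outlet amounts (n = n₀ + Σ ν·ξ):
  U: 431.3 − 1(329.5) = 101.8
  Q: 0 + 1(329.5) − 2(134.6) = 60.38
  V: 0 + 3(134.6) = 403.7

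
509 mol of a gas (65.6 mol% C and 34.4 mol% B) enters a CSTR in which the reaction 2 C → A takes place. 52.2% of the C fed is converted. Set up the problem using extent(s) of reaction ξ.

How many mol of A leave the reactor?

87.1 mol

C reacted = 0.522 × 333.9 = 174.3 mol; ν_C = −2, so ξ = 174.3/2 = 87.15 mol.
Outlet amounts (n = n₀ + ν ξ):
  C: 333.9 − 2(87.15) = 159.6
  A: 0 + 1(87.15) = 87.15
  B: 175.1 (inert)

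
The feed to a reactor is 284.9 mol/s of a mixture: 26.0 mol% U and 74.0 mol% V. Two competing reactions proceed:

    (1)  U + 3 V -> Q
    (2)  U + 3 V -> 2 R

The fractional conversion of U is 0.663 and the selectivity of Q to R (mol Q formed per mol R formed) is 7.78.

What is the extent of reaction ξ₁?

Conversion of U: U consumed = 0.663 × 74.07 = 49.11 mol/s = 1ξ₁ + 1ξ₂.
Selectivity: 1ξ₁ / (2ξ₂) = 7.78 → ξ₁ = 15.56 ξ₂.
Substitute: (1·15.56 + 1) ξ₂ = 49.11 → ξ₂ = 2.966 mol/s, ξ₁ = 46.15 mol/s.
Outlet amounts (n = n₀ + Σ ν·ξ):
  U: 74.07 − 1(46.15) − 1(2.966) = 24.96
  V: 210.8 − 3(46.15) − 3(2.966) = 63.49
  Q: 0 + 1(46.15) = 46.15
  R: 0 + 2(2.966) = 5.931

ξ₁ = 46.1 mol/s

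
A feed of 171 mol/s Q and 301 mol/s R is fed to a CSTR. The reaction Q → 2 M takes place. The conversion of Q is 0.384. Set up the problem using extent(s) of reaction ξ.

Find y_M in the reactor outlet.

0.244

Q reacted = 0.384 × 171 = 65.66 mol/s; ν_Q = −1, so ξ = 65.66/1 = 65.66 mol/s.
Outlet amounts (n = n₀ + ν ξ):
  Q: 171 − 1(65.66) = 105.3
  M: 0 + 2(65.66) = 131.3
  R: 301 (inert)
Total out = 537.7 mol/s; y_M = 131.3 / 537.7 = 0.2443.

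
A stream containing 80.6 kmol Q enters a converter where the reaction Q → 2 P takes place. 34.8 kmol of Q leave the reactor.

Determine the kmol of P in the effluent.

For Q: n = n₀ − 1ξ → 34.8 = 80.6 − 1ξ, giving ξ = 45.8 kmol.
Outlet amounts (n = n₀ + ν ξ):
  Q: 80.6 − 1(45.8) = 34.8
  P: 0 + 2(45.8) = 91.6

91.6 kmol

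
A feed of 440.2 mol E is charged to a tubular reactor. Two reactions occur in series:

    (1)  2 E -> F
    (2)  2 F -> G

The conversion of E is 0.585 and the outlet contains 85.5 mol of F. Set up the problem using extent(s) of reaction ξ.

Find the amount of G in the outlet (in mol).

Conversion of E: E consumed = 2ξ₁ = 0.585 × 440.2 → ξ₁ = 128.8 mol.
F balance: n_F = 0 + 1ξ₁ − 2ξ₂ = 85.5 → ξ₂ = (1·128.8 − 85.5)/2 = 21.63 mol.
Outlet amounts (n = n₀ + Σ ν·ξ):
  E: 440.2 − 2(128.8) = 182.7
  F: 0 + 1(128.8) − 2(21.63) = 85.5
  G: 0 + 1(21.63) = 21.63

21.6 mol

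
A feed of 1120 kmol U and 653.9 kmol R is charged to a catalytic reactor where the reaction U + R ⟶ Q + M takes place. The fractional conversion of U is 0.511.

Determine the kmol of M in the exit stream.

U reacted = 0.511 × 1120 = 572.3 kmol; ν_U = −1, so ξ = 572.3/1 = 572.3 kmol.
Outlet amounts (n = n₀ + ν ξ):
  U: 1120 − 1(572.3) = 547.7
  R: 653.9 − 1(572.3) = 81.58
  Q: 0 + 1(572.3) = 572.3
  M: 0 + 1(572.3) = 572.3

572 kmol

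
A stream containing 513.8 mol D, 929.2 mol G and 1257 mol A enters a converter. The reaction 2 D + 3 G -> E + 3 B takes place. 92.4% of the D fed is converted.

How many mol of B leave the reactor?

D reacted = 0.924 × 513.8 = 474.8 mol; ν_D = −2, so ξ = 474.8/2 = 237.4 mol.
Outlet amounts (n = n₀ + ν ξ):
  D: 513.8 − 2(237.4) = 39.05
  G: 929.2 − 3(237.4) = 217.1
  E: 0 + 1(237.4) = 237.4
  B: 0 + 3(237.4) = 712.1
  A: 1257 (inert)

712 mol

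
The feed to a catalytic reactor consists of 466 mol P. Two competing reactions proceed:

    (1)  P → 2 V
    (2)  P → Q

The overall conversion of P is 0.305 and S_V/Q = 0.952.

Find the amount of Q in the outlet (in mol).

Conversion of P: P consumed = 0.305 × 466 = 142.1 mol = 1ξ₁ + 1ξ₂.
Selectivity: 2ξ₁ / (1ξ₂) = 0.952 → ξ₁ = 0.476 ξ₂.
Substitute: (1·0.476 + 1) ξ₂ = 142.1 → ξ₂ = 96.29 mol, ξ₁ = 45.84 mol.
Outlet amounts (n = n₀ + Σ ν·ξ):
  P: 466 − 1(45.84) − 1(96.29) = 323.9
  V: 0 + 2(45.84) = 91.67
  Q: 0 + 1(96.29) = 96.29

96.3 mol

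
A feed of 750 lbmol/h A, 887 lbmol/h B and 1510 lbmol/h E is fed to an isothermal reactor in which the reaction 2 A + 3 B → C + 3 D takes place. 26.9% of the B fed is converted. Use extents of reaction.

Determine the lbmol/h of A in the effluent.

591 lbmol/h

B reacted = 0.269 × 887 = 238.6 lbmol/h; ν_B = −3, so ξ = 238.6/3 = 79.53 lbmol/h.
Outlet amounts (n = n₀ + ν ξ):
  A: 750 − 2(79.53) = 590.9
  B: 887 − 3(79.53) = 648.4
  C: 0 + 1(79.53) = 79.53
  D: 0 + 3(79.53) = 238.6
  E: 1510 (inert)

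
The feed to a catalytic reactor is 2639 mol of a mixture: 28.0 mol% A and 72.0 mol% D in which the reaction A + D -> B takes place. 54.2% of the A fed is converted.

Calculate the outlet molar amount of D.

A reacted = 0.542 × 738.9 = 400.5 mol; ν_A = −1, so ξ = 400.5/1 = 400.5 mol.
Outlet amounts (n = n₀ + ν ξ):
  A: 738.9 − 1(400.5) = 338.4
  D: 1900 − 1(400.5) = 1500
  B: 0 + 1(400.5) = 400.5

1500 mol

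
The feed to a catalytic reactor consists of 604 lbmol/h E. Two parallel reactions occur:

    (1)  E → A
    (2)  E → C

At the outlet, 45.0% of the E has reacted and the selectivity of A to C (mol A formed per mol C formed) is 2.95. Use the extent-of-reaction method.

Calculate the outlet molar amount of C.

Conversion of E: E consumed = 0.45 × 604 = 271.8 lbmol/h = 1ξ₁ + 1ξ₂.
Selectivity: 1ξ₁ / (1ξ₂) = 2.95 → ξ₁ = 2.95 ξ₂.
Substitute: (1·2.95 + 1) ξ₂ = 271.8 → ξ₂ = 68.81 lbmol/h, ξ₁ = 203 lbmol/h.
Outlet amounts (n = n₀ + Σ ν·ξ):
  E: 604 − 1(203) − 1(68.81) = 332.2
  A: 0 + 1(203) = 203
  C: 0 + 1(68.81) = 68.81

68.8 lbmol/h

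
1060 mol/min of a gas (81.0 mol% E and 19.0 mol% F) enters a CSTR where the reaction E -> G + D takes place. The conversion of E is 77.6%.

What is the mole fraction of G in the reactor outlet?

E reacted = 0.776 × 858.6 = 666.3 mol/min; ν_E = −1, so ξ = 666.3/1 = 666.3 mol/min.
Outlet amounts (n = n₀ + ν ξ):
  E: 858.6 − 1(666.3) = 192.3
  G: 0 + 1(666.3) = 666.3
  D: 0 + 1(666.3) = 666.3
  F: 201.4 (inert)
Total out = 1726 mol/min; y_G = 666.3 / 1726 = 0.386.

0.386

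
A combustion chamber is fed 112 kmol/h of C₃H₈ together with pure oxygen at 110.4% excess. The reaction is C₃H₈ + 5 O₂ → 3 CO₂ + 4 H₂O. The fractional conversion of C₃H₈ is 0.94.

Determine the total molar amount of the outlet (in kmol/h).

Stoichiometric O₂ = 5 × 112 = 560 kmol/h; O₂ fed = 560 × 2.104 = 1178 kmol/h.
Fuel reacted = 0.94 × 112 → ξ = 105.3 kmol/h.
Outlet (n = n₀ + ν ξ):
  C₃H₈: 112 − 1(105.3) = 6.72
  O₂: 1178 − 5(105.3) = 651.8
  CO₂: 0 + 3(105.3) = 315.8
  H₂O: 0 + 4(105.3) = 421.1
Total out = 6.72 + 651.8 + 315.8 + 421.1 = 1396 kmol/h.

1400 kmol/h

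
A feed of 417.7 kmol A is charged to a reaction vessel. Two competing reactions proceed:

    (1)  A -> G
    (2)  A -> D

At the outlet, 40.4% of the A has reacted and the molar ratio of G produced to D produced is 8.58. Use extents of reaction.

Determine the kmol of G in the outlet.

Conversion of A: A consumed = 0.404 × 417.7 = 168.8 kmol = 1ξ₁ + 1ξ₂.
Selectivity: 1ξ₁ / (1ξ₂) = 8.58 → ξ₁ = 8.58 ξ₂.
Substitute: (1·8.58 + 1) ξ₂ = 168.8 → ξ₂ = 17.61 kmol, ξ₁ = 151.1 kmol.
Outlet amounts (n = n₀ + Σ ν·ξ):
  A: 417.7 − 1(151.1) − 1(17.61) = 248.9
  G: 0 + 1(151.1) = 151.1
  D: 0 + 1(17.61) = 17.61

151 kmol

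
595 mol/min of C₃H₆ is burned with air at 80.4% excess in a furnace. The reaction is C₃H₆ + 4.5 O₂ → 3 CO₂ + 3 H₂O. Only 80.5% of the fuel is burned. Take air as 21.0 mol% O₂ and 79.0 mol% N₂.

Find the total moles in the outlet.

Stoichiometric O₂ = 4.5 × 595 = 2678 mol/min; O₂ fed = 2678 × 1.804 = 4830 mol/min.
N₂ fed = 4830 × 79/21 = 18170 mol/min.
Fuel reacted = 0.805 × 595 → ξ = 479 mol/min.
Outlet (n = n₀ + ν ξ):
  C₃H₆: 595 − 1(479) = 116
  O₂: 4830 − 4.5(479) = 2675
  N₂: 18170 (inert)
  CO₂: 0 + 3(479) = 1437
  H₂O: 0 + 3(479) = 1437
Total out = 116 + 2675 + 18170 + 1437 + 1437 = 23840 mol/min.

23800 mol/min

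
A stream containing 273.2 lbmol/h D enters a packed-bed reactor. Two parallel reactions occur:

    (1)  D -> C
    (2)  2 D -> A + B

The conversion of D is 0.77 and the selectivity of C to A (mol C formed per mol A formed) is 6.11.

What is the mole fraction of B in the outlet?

0.0949

Conversion of D: D consumed = 0.77 × 273.2 = 210.4 lbmol/h = 1ξ₁ + 2ξ₂.
Selectivity: 1ξ₁ / (1ξ₂) = 6.11 → ξ₁ = 6.11 ξ₂.
Substitute: (1·6.11 + 2) ξ₂ = 210.4 → ξ₂ = 25.94 lbmol/h, ξ₁ = 158.5 lbmol/h.
Outlet amounts (n = n₀ + Σ ν·ξ):
  D: 273.2 − 1(158.5) − 2(25.94) = 62.84
  C: 0 + 1(158.5) = 158.5
  A: 0 + 1(25.94) = 25.94
  B: 0 + 1(25.94) = 25.94
Total out = 273.2 lbmol/h; y_B = 25.94 / 273.2 = 0.09494.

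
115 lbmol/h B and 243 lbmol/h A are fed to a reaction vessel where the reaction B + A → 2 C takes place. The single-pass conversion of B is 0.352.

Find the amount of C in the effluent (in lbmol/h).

81 lbmol/h

B reacted = 0.352 × 115 = 40.48 lbmol/h; ν_B = −1, so ξ = 40.48/1 = 40.48 lbmol/h.
Outlet amounts (n = n₀ + ν ξ):
  B: 115 − 1(40.48) = 74.52
  A: 243 − 1(40.48) = 202.5
  C: 0 + 2(40.48) = 80.96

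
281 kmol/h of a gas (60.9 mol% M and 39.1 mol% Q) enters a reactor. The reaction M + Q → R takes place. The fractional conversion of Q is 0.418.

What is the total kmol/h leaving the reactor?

Q reacted = 0.418 × 109.9 = 45.93 kmol/h; ν_Q = −1, so ξ = 45.93/1 = 45.93 kmol/h.
Outlet amounts (n = n₀ + ν ξ):
  M: 171.1 − 1(45.93) = 125.2
  Q: 109.9 − 1(45.93) = 63.94
  R: 0 + 1(45.93) = 45.93
Total out = 125.2 + 63.94 + 45.93 = 235.1 kmol/h.

235 kmol/h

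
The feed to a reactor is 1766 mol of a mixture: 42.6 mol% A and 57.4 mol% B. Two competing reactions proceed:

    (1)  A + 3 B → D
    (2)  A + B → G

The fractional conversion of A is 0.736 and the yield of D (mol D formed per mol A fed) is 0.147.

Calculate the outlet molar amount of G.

443 mol

Yield of D: 1ξ₁ / 752.3 = 0.147 → ξ₁ = 110.6 mol.
Conversion of A: 1ξ₁ + 1ξ₂ = 0.736 × 752.3 = 553.7 → ξ₂ = 443.1 mol.
Outlet amounts (n = n₀ + Σ ν·ξ):
  A: 752.3 − 1(110.6) − 1(443.1) = 198.6
  B: 1014 − 3(110.6) − 1(443.1) = 238.8
  D: 0 + 1(110.6) = 110.6
  G: 0 + 1(443.1) = 443.1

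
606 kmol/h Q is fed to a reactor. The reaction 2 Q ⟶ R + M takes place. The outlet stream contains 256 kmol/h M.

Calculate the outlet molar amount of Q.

94 kmol/h

For M: n = n₀ + 1ξ → 256 = 0 + 1ξ, giving ξ = 256 kmol/h.
Outlet amounts (n = n₀ + ν ξ):
  Q: 606 − 2(256) = 94
  R: 0 + 1(256) = 256
  M: 0 + 1(256) = 256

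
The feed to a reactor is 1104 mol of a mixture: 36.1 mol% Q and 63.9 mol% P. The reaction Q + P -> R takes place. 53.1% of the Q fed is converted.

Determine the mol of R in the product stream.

212 mol

Q reacted = 0.531 × 398.5 = 211.6 mol; ν_Q = −1, so ξ = 211.6/1 = 211.6 mol.
Outlet amounts (n = n₀ + ν ξ):
  Q: 398.5 − 1(211.6) = 186.9
  P: 705.5 − 1(211.6) = 493.8
  R: 0 + 1(211.6) = 211.6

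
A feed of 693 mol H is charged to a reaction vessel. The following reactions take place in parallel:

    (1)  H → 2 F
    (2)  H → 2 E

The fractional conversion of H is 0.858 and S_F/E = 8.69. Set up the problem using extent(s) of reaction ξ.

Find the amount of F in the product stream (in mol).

Conversion of H: H consumed = 0.858 × 693 = 594.6 mol = 1ξ₁ + 1ξ₂.
Selectivity: 2ξ₁ / (2ξ₂) = 8.69 → ξ₁ = 8.69 ξ₂.
Substitute: (1·8.69 + 1) ξ₂ = 594.6 → ξ₂ = 61.36 mol, ξ₁ = 533.2 mol.
Outlet amounts (n = n₀ + Σ ν·ξ):
  H: 693 − 1(533.2) − 1(61.36) = 98.41
  F: 0 + 2(533.2) = 1066
  E: 0 + 2(61.36) = 122.7

1070 mol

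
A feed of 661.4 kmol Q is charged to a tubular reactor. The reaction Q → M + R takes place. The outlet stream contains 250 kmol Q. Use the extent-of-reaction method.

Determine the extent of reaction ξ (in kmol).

ξ = 411 kmol

For Q: n = n₀ − 1ξ → 250 = 661.4 − 1ξ, giving ξ = 411.4 kmol.
Outlet amounts (n = n₀ + ν ξ):
  Q: 661.4 − 1(411.4) = 250
  M: 0 + 1(411.4) = 411.4
  R: 0 + 1(411.4) = 411.4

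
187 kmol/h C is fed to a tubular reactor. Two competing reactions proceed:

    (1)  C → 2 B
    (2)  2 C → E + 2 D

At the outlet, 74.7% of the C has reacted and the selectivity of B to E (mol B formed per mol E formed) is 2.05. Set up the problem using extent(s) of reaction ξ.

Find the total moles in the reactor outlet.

Conversion of C: C consumed = 0.747 × 187 = 139.7 kmol/h = 1ξ₁ + 2ξ₂.
Selectivity: 2ξ₁ / (1ξ₂) = 2.05 → ξ₁ = 1.025 ξ₂.
Substitute: (1·1.025 + 2) ξ₂ = 139.7 → ξ₂ = 46.18 kmol/h, ξ₁ = 47.33 kmol/h.
Outlet amounts (n = n₀ + Σ ν·ξ):
  C: 187 − 1(47.33) − 2(46.18) = 47.31
  B: 0 + 2(47.33) = 94.67
  E: 0 + 1(46.18) = 46.18
  D: 0 + 2(46.18) = 92.36
Total out = 47.31 + 94.67 + 46.18 + 92.36 = 280.5 kmol/h.

281 kmol/h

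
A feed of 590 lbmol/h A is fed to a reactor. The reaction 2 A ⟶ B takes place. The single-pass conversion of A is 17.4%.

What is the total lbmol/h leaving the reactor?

A reacted = 0.174 × 590 = 102.7 lbmol/h; ν_A = −2, so ξ = 102.7/2 = 51.33 lbmol/h.
Outlet amounts (n = n₀ + ν ξ):
  A: 590 − 2(51.33) = 487.3
  B: 0 + 1(51.33) = 51.33
Total out = 487.3 + 51.33 = 538.7 lbmol/h.

539 lbmol/h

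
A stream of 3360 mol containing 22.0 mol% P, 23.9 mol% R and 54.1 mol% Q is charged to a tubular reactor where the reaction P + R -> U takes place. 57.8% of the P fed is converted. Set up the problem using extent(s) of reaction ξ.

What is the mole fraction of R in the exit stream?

P reacted = 0.578 × 739.2 = 427.3 mol; ν_P = −1, so ξ = 427.3/1 = 427.3 mol.
Outlet amounts (n = n₀ + ν ξ):
  P: 739.2 − 1(427.3) = 311.9
  R: 803 − 1(427.3) = 375.8
  U: 0 + 1(427.3) = 427.3
  Q: 1818 (inert)
Total out = 2933 mol; y_R = 375.8 / 2933 = 0.1281.

0.128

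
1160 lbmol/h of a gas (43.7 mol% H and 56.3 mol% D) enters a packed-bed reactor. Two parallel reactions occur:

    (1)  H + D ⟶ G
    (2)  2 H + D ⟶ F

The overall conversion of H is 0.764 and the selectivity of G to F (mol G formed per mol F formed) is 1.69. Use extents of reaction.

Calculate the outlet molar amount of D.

371 lbmol/h

Conversion of H: H consumed = 0.764 × 506.9 = 387.3 lbmol/h = 1ξ₁ + 2ξ₂.
Selectivity: 1ξ₁ / (1ξ₂) = 1.69 → ξ₁ = 1.69 ξ₂.
Substitute: (1·1.69 + 2) ξ₂ = 387.3 → ξ₂ = 105 lbmol/h, ξ₁ = 177.4 lbmol/h.
Outlet amounts (n = n₀ + Σ ν·ξ):
  H: 506.9 − 1(177.4) − 2(105) = 119.6
  D: 653.1 − 1(177.4) − 1(105) = 370.7
  G: 0 + 1(177.4) = 177.4
  F: 0 + 1(105) = 105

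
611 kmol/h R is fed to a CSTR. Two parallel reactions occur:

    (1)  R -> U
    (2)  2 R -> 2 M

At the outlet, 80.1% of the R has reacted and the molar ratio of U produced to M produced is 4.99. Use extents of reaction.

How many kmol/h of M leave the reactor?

Conversion of R: R consumed = 0.801 × 611 = 489.4 kmol/h = 1ξ₁ + 2ξ₂.
Selectivity: 1ξ₁ / (2ξ₂) = 4.99 → ξ₁ = 9.98 ξ₂.
Substitute: (1·9.98 + 2) ξ₂ = 489.4 → ξ₂ = 40.85 kmol/h, ξ₁ = 407.7 kmol/h.
Outlet amounts (n = n₀ + Σ ν·ξ):
  R: 611 − 1(407.7) − 2(40.85) = 121.6
  U: 0 + 1(407.7) = 407.7
  M: 0 + 2(40.85) = 81.7

81.7 kmol/h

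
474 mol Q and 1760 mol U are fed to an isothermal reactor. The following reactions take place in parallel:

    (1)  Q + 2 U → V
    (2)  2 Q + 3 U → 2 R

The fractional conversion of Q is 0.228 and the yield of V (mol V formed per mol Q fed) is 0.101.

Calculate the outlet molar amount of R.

Yield of V: 1ξ₁ / 474 = 0.101 → ξ₁ = 47.87 mol.
Conversion of Q: 1ξ₁ + 2ξ₂ = 0.228 × 474 = 108.1 → ξ₂ = 30.1 mol.
Outlet amounts (n = n₀ + Σ ν·ξ):
  Q: 474 − 1(47.87) − 2(30.1) = 365.9
  U: 1760 − 2(47.87) − 3(30.1) = 1574
  V: 0 + 1(47.87) = 47.87
  R: 0 + 2(30.1) = 60.2

60.2 mol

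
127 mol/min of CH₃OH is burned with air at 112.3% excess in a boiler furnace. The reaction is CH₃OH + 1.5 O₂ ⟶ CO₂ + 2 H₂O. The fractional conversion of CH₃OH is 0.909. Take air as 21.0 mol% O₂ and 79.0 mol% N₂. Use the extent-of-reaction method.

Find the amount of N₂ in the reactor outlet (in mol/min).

Stoichiometric O₂ = 1.5 × 127 = 190.5 mol/min; O₂ fed = 190.5 × 2.123 = 404.4 mol/min.
N₂ fed = 404.4 × 79/21 = 1521 mol/min.
Fuel reacted = 0.909 × 127 → ξ = 115.4 mol/min.
Outlet (n = n₀ + ν ξ):
  CH₃OH: 127 − 1(115.4) = 11.56
  O₂: 404.4 − 1.5(115.4) = 231.3
  N₂: 1521 (inert)
  CO₂: 0 + 1(115.4) = 115.4
  H₂O: 0 + 2(115.4) = 230.9

1520 mol/min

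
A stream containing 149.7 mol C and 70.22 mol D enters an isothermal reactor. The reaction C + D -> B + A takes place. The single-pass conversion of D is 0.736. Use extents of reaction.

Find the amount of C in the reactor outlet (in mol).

D reacted = 0.736 × 70.22 = 51.68 mol; ν_D = −1, so ξ = 51.68/1 = 51.68 mol.
Outlet amounts (n = n₀ + ν ξ):
  C: 149.7 − 1(51.68) = 98.02
  D: 70.22 − 1(51.68) = 18.54
  B: 0 + 1(51.68) = 51.68
  A: 0 + 1(51.68) = 51.68

98 mol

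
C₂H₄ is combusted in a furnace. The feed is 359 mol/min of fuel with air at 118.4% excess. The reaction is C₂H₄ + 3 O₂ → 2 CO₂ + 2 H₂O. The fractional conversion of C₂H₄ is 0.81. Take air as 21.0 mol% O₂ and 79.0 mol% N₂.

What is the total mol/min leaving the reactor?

Stoichiometric O₂ = 3 × 359 = 1077 mol/min; O₂ fed = 1077 × 2.184 = 2352 mol/min.
N₂ fed = 2352 × 79/21 = 8849 mol/min.
Fuel reacted = 0.81 × 359 → ξ = 290.8 mol/min.
Outlet (n = n₀ + ν ξ):
  C₂H₄: 359 − 1(290.8) = 68.21
  O₂: 2352 − 3(290.8) = 1480
  N₂: 8849 (inert)
  CO₂: 0 + 2(290.8) = 581.6
  H₂O: 0 + 2(290.8) = 581.6
Total out = 68.21 + 1480 + 8849 + 581.6 + 581.6 = 11560 mol/min.

11600 mol/min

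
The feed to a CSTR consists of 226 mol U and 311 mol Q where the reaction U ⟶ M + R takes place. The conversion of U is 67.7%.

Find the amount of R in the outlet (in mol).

U reacted = 0.677 × 226 = 153 mol; ν_U = −1, so ξ = 153/1 = 153 mol.
Outlet amounts (n = n₀ + ν ξ):
  U: 226 − 1(153) = 73
  M: 0 + 1(153) = 153
  R: 0 + 1(153) = 153
  Q: 311 (inert)

153 mol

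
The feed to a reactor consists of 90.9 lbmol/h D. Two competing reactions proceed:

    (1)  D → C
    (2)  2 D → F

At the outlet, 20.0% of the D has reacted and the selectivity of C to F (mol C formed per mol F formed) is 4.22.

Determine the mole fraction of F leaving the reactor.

0.0332

Conversion of D: D consumed = 0.2 × 90.9 = 18.18 lbmol/h = 1ξ₁ + 2ξ₂.
Selectivity: 1ξ₁ / (1ξ₂) = 4.22 → ξ₁ = 4.22 ξ₂.
Substitute: (1·4.22 + 2) ξ₂ = 18.18 → ξ₂ = 2.923 lbmol/h, ξ₁ = 12.33 lbmol/h.
Outlet amounts (n = n₀ + Σ ν·ξ):
  D: 90.9 − 1(12.33) − 2(2.923) = 72.72
  C: 0 + 1(12.33) = 12.33
  F: 0 + 1(2.923) = 2.923
Total out = 87.98 lbmol/h; y_F = 2.923 / 87.98 = 0.03322.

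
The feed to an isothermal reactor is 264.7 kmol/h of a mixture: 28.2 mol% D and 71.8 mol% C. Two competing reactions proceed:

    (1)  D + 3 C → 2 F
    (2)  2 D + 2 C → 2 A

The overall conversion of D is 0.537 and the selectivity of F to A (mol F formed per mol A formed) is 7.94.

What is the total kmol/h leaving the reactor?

Conversion of D: D consumed = 0.537 × 74.65 = 40.08 kmol/h = 1ξ₁ + 2ξ₂.
Selectivity: 2ξ₁ / (2ξ₂) = 7.94 → ξ₁ = 7.94 ξ₂.
Substitute: (1·7.94 + 2) ξ₂ = 40.08 → ξ₂ = 4.033 kmol/h, ξ₁ = 32.02 kmol/h.
Outlet amounts (n = n₀ + Σ ν·ξ):
  D: 74.65 − 1(32.02) − 2(4.033) = 34.56
  C: 190.1 − 3(32.02) − 2(4.033) = 85.93
  F: 0 + 2(32.02) = 64.04
  A: 0 + 2(4.033) = 8.065
Total out = 34.56 + 85.93 + 64.04 + 8.065 = 192.6 kmol/h.

193 kmol/h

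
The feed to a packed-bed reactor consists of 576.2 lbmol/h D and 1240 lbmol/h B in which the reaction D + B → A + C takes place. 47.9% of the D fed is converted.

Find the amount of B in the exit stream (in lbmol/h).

D reacted = 0.479 × 576.2 = 276 lbmol/h; ν_D = −1, so ξ = 276/1 = 276 lbmol/h.
Outlet amounts (n = n₀ + ν ξ):
  D: 576.2 − 1(276) = 300.2
  B: 1240 − 1(276) = 964
  A: 0 + 1(276) = 276
  C: 0 + 1(276) = 276

964 lbmol/h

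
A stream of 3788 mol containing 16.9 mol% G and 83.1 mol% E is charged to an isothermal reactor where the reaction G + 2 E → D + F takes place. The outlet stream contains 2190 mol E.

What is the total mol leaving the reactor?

For E: n = n₀ − 2ξ → 2190 = 3148 − 2ξ, giving ξ = 478.9 mol.
Outlet amounts (n = n₀ + ν ξ):
  G: 640.2 − 1(478.9) = 161.3
  E: 3148 − 2(478.9) = 2190
  D: 0 + 1(478.9) = 478.9
  F: 0 + 1(478.9) = 478.9
Total out = 161.3 + 2190 + 478.9 + 478.9 = 3309 mol.

3310 mol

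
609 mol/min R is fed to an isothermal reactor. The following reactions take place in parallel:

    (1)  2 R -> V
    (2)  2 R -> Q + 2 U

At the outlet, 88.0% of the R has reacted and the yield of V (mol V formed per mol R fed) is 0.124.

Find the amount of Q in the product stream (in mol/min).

Yield of V: 1ξ₁ / 609 = 0.124 → ξ₁ = 75.52 mol/min.
Conversion of R: 2ξ₁ + 2ξ₂ = 0.88 × 609 = 535.9 → ξ₂ = 192.4 mol/min.
Outlet amounts (n = n₀ + Σ ν·ξ):
  R: 609 − 2(75.52) − 2(192.4) = 73.08
  V: 0 + 1(75.52) = 75.52
  Q: 0 + 1(192.4) = 192.4
  U: 0 + 2(192.4) = 384.9

192 mol/min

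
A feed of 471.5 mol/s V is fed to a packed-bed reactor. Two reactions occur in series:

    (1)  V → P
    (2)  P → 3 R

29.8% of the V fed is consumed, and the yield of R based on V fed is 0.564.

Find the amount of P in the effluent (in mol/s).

Conversion of V: V consumed = 1ξ₁ = 0.298 × 471.5 → ξ₁ = 140.5 mol/s.
Yield of R: 3ξ₂ / 471.5 = 0.564 → ξ₂ = 88.64 mol/s.
Outlet amounts (n = n₀ + Σ ν·ξ):
  V: 471.5 − 1(140.5) = 331
  P: 0 + 1(140.5) − 1(88.64) = 51.87
  R: 0 + 3(88.64) = 265.9

51.9 mol/s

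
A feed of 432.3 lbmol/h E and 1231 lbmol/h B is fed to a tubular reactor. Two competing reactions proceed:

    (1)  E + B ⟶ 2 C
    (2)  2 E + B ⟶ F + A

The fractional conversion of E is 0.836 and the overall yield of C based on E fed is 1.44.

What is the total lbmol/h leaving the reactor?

1640 lbmol/h

Yield of C: 2ξ₁ / 432.3 = 1.44 → ξ₁ = 311.3 lbmol/h.
Conversion of E: 1ξ₁ + 2ξ₂ = 0.836 × 432.3 = 361.4 → ξ₂ = 25.07 lbmol/h.
Outlet amounts (n = n₀ + Σ ν·ξ):
  E: 432.3 − 1(311.3) − 2(25.07) = 70.9
  B: 1231 − 1(311.3) − 1(25.07) = 894.7
  C: 0 + 2(311.3) = 622.5
  F: 0 + 1(25.07) = 25.07
  A: 0 + 1(25.07) = 25.07
Total out = 70.9 + 894.7 + 622.5 + 25.07 + 25.07 = 1638 lbmol/h.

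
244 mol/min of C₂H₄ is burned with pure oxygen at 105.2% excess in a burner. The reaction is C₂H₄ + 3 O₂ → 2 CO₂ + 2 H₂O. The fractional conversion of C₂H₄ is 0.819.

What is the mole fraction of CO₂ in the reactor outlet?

Stoichiometric O₂ = 3 × 244 = 732 mol/min; O₂ fed = 732 × 2.052 = 1502 mol/min.
Fuel reacted = 0.819 × 244 → ξ = 199.8 mol/min.
Outlet (n = n₀ + ν ξ):
  C₂H₄: 244 − 1(199.8) = 44.16
  O₂: 1502 − 3(199.8) = 902.6
  CO₂: 0 + 2(199.8) = 399.7
  H₂O: 0 + 2(199.8) = 399.7
Total out = 1746 mol/min; y_CO₂ = 399.7 / 1746 = 0.2289.

0.229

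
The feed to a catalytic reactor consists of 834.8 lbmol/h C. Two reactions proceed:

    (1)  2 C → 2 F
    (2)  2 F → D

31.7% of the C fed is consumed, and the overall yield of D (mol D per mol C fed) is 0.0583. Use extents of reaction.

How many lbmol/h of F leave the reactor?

167 lbmol/h

Conversion of C: C consumed = 2ξ₁ = 0.317 × 834.8 → ξ₁ = 132.3 lbmol/h.
Yield of D: 1ξ₂ / 834.8 = 0.0583 → ξ₂ = 48.67 lbmol/h.
Outlet amounts (n = n₀ + Σ ν·ξ):
  C: 834.8 − 2(132.3) = 570.2
  F: 0 + 2(132.3) − 2(48.67) = 167.3
  D: 0 + 1(48.67) = 48.67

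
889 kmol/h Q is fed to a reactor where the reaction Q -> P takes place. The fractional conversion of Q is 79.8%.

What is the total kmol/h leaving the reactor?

Q reacted = 0.798 × 889 = 709.4 kmol/h; ν_Q = −1, so ξ = 709.4/1 = 709.4 kmol/h.
Outlet amounts (n = n₀ + ν ξ):
  Q: 889 − 1(709.4) = 179.6
  P: 0 + 1(709.4) = 709.4
Total out = 179.6 + 709.4 = 889 kmol/h.

889 kmol/h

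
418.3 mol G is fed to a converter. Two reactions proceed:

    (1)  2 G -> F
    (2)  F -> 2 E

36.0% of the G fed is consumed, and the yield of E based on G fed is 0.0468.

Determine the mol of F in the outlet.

65.5 mol

Conversion of G: G consumed = 2ξ₁ = 0.36 × 418.3 → ξ₁ = 75.29 mol.
Yield of E: 2ξ₂ / 418.3 = 0.0468 → ξ₂ = 9.788 mol.
Outlet amounts (n = n₀ + Σ ν·ξ):
  G: 418.3 − 2(75.29) = 267.7
  F: 0 + 1(75.29) − 1(9.788) = 65.51
  E: 0 + 2(9.788) = 19.58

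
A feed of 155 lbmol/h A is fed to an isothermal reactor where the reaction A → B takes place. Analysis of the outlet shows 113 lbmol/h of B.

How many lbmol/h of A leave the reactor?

For B: n = n₀ + 1ξ → 113 = 0 + 1ξ, giving ξ = 113 lbmol/h.
Outlet amounts (n = n₀ + ν ξ):
  A: 155 − 1(113) = 42
  B: 0 + 1(113) = 113

42 lbmol/h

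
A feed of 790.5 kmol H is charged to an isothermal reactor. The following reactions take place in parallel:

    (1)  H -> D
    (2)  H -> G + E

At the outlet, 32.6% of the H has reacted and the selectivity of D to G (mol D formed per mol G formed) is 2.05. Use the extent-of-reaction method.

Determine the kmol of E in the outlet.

Conversion of H: H consumed = 0.326 × 790.5 = 257.7 kmol = 1ξ₁ + 1ξ₂.
Selectivity: 1ξ₁ / (1ξ₂) = 2.05 → ξ₁ = 2.05 ξ₂.
Substitute: (1·2.05 + 1) ξ₂ = 257.7 → ξ₂ = 84.49 kmol, ξ₁ = 173.2 kmol.
Outlet amounts (n = n₀ + Σ ν·ξ):
  H: 790.5 − 1(173.2) − 1(84.49) = 532.8
  D: 0 + 1(173.2) = 173.2
  G: 0 + 1(84.49) = 84.49
  E: 0 + 1(84.49) = 84.49

84.5 kmol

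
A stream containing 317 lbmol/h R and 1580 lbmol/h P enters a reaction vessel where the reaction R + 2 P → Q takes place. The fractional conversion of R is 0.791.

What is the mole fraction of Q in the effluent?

R reacted = 0.791 × 317 = 250.7 lbmol/h; ν_R = −1, so ξ = 250.7/1 = 250.7 lbmol/h.
Outlet amounts (n = n₀ + ν ξ):
  R: 317 − 1(250.7) = 66.25
  P: 1580 − 2(250.7) = 1079
  Q: 0 + 1(250.7) = 250.7
Total out = 1396 lbmol/h; y_Q = 250.7 / 1396 = 0.1797.

0.18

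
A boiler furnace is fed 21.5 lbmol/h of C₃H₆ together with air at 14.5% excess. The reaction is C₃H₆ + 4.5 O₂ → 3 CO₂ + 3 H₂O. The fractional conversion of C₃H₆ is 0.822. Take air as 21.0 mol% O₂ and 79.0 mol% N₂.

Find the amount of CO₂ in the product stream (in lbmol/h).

Stoichiometric O₂ = 4.5 × 21.5 = 96.75 lbmol/h; O₂ fed = 96.75 × 1.145 = 110.8 lbmol/h.
N₂ fed = 110.8 × 79/21 = 416.7 lbmol/h.
Fuel reacted = 0.822 × 21.5 → ξ = 17.67 lbmol/h.
Outlet (n = n₀ + ν ξ):
  C₃H₆: 21.5 − 1(17.67) = 3.827
  O₂: 110.8 − 4.5(17.67) = 31.25
  N₂: 416.7 (inert)
  CO₂: 0 + 3(17.67) = 53.02
  H₂O: 0 + 3(17.67) = 53.02

53 lbmol/h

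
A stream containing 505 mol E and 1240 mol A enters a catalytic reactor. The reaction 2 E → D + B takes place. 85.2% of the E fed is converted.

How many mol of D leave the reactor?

E reacted = 0.852 × 505 = 430.3 mol; ν_E = −2, so ξ = 430.3/2 = 215.1 mol.
Outlet amounts (n = n₀ + ν ξ):
  E: 505 − 2(215.1) = 74.74
  D: 0 + 1(215.1) = 215.1
  B: 0 + 1(215.1) = 215.1
  A: 1240 (inert)

215 mol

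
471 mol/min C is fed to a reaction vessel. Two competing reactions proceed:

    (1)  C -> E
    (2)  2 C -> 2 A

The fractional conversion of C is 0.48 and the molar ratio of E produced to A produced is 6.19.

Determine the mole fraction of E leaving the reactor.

0.413

Conversion of C: C consumed = 0.48 × 471 = 226.1 mol/min = 1ξ₁ + 2ξ₂.
Selectivity: 1ξ₁ / (2ξ₂) = 6.19 → ξ₁ = 12.38 ξ₂.
Substitute: (1·12.38 + 2) ξ₂ = 226.1 → ξ₂ = 15.72 mol/min, ξ₁ = 194.6 mol/min.
Outlet amounts (n = n₀ + Σ ν·ξ):
  C: 471 − 1(194.6) − 2(15.72) = 244.9
  E: 0 + 1(194.6) = 194.6
  A: 0 + 2(15.72) = 31.44
Total out = 471 mol/min; y_E = 194.6 / 471 = 0.4132.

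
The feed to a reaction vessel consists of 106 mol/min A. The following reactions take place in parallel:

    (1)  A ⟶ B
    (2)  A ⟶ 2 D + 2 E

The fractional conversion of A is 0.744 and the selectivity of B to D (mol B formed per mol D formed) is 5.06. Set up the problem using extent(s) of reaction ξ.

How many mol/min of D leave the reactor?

14.2 mol/min

Conversion of A: A consumed = 0.744 × 106 = 78.86 mol/min = 1ξ₁ + 1ξ₂.
Selectivity: 1ξ₁ / (2ξ₂) = 5.06 → ξ₁ = 10.12 ξ₂.
Substitute: (1·10.12 + 1) ξ₂ = 78.86 → ξ₂ = 7.092 mol/min, ξ₁ = 71.77 mol/min.
Outlet amounts (n = n₀ + Σ ν·ξ):
  A: 106 − 1(71.77) − 1(7.092) = 27.14
  B: 0 + 1(71.77) = 71.77
  D: 0 + 2(7.092) = 14.18
  E: 0 + 2(7.092) = 14.18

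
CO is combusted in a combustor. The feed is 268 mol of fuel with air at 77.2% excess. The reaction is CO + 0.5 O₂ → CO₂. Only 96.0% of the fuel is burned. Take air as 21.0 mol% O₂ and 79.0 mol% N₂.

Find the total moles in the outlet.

Stoichiometric O₂ = 0.5 × 268 = 134 mol; O₂ fed = 134 × 1.772 = 237.4 mol.
N₂ fed = 237.4 × 79/21 = 893.3 mol.
Fuel reacted = 0.96 × 268 → ξ = 257.3 mol.
Outlet (n = n₀ + ν ξ):
  CO: 268 − 1(257.3) = 10.72
  O₂: 237.4 − 0.5(257.3) = 108.8
  N₂: 893.3 (inert)
  CO₂: 0 + 1(257.3) = 257.3
Total out = 10.72 + 108.8 + 893.3 + 257.3 = 1270 mol.

1270 mol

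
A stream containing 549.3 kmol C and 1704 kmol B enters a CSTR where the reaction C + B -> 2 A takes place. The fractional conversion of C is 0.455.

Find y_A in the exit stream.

0.222

C reacted = 0.455 × 549.3 = 249.9 kmol; ν_C = −1, so ξ = 249.9/1 = 249.9 kmol.
Outlet amounts (n = n₀ + ν ξ):
  C: 549.3 − 1(249.9) = 299.4
  B: 1704 − 1(249.9) = 1454
  A: 0 + 2(249.9) = 499.9
Total out = 2253 kmol; y_A = 499.9 / 2253 = 0.2218.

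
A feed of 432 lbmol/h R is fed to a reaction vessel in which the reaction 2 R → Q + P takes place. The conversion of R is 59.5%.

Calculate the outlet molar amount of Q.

R reacted = 0.595 × 432 = 257 lbmol/h; ν_R = −2, so ξ = 257/2 = 128.5 lbmol/h.
Outlet amounts (n = n₀ + ν ξ):
  R: 432 − 2(128.5) = 175
  Q: 0 + 1(128.5) = 128.5
  P: 0 + 1(128.5) = 128.5

129 lbmol/h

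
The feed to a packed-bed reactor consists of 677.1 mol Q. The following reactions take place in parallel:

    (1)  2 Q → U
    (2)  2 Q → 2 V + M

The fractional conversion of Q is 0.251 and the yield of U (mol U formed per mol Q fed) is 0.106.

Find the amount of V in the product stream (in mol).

Yield of U: 1ξ₁ / 677.1 = 0.106 → ξ₁ = 71.77 mol.
Conversion of Q: 2ξ₁ + 2ξ₂ = 0.251 × 677.1 = 170 → ξ₂ = 13.2 mol.
Outlet amounts (n = n₀ + Σ ν·ξ):
  Q: 677.1 − 2(71.77) − 2(13.2) = 507.1
  U: 0 + 1(71.77) = 71.77
  V: 0 + 2(13.2) = 26.41
  M: 0 + 1(13.2) = 13.2

26.4 mol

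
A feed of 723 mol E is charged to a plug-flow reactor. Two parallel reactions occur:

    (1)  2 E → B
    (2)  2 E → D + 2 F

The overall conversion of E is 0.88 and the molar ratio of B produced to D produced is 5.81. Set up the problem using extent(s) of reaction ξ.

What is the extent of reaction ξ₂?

ξ₂ = 46.7 mol

Conversion of E: E consumed = 0.88 × 723 = 636.2 mol = 2ξ₁ + 2ξ₂.
Selectivity: 1ξ₁ / (1ξ₂) = 5.81 → ξ₁ = 5.81 ξ₂.
Substitute: (2·5.81 + 2) ξ₂ = 636.2 → ξ₂ = 46.71 mol, ξ₁ = 271.4 mol.
Outlet amounts (n = n₀ + Σ ν·ξ):
  E: 723 − 2(271.4) − 2(46.71) = 86.76
  B: 0 + 1(271.4) = 271.4
  D: 0 + 1(46.71) = 46.71
  F: 0 + 2(46.71) = 93.43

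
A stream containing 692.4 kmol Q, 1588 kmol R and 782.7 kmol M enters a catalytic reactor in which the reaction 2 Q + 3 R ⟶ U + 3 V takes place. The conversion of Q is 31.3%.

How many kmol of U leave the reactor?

108 kmol

Q reacted = 0.313 × 692.4 = 216.7 kmol; ν_Q = −2, so ξ = 216.7/2 = 108.4 kmol.
Outlet amounts (n = n₀ + ν ξ):
  Q: 692.4 − 2(108.4) = 475.7
  R: 1588 − 3(108.4) = 1263
  U: 0 + 1(108.4) = 108.4
  V: 0 + 3(108.4) = 325.1
  M: 782.7 (inert)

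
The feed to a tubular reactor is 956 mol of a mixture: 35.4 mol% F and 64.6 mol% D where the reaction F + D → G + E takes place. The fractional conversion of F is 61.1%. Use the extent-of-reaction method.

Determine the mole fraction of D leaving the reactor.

0.43

F reacted = 0.611 × 338.4 = 206.8 mol; ν_F = −1, so ξ = 206.8/1 = 206.8 mol.
Outlet amounts (n = n₀ + ν ξ):
  F: 338.4 − 1(206.8) = 131.6
  D: 617.6 − 1(206.8) = 410.8
  G: 0 + 1(206.8) = 206.8
  E: 0 + 1(206.8) = 206.8
Total out = 956 mol; y_D = 410.8 / 956 = 0.4297.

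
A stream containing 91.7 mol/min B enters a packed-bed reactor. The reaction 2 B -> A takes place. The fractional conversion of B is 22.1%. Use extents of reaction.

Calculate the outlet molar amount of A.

B reacted = 0.221 × 91.7 = 20.27 mol/min; ν_B = −2, so ξ = 20.27/2 = 10.13 mol/min.
Outlet amounts (n = n₀ + ν ξ):
  B: 91.7 − 2(10.13) = 71.43
  A: 0 + 1(10.13) = 10.13

10.1 mol/min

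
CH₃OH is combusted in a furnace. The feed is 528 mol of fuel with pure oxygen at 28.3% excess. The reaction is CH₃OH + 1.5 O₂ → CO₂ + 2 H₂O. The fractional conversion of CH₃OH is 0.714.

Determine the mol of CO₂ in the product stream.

377 mol

Stoichiometric O₂ = 1.5 × 528 = 792 mol; O₂ fed = 792 × 1.283 = 1016 mol.
Fuel reacted = 0.714 × 528 → ξ = 377 mol.
Outlet (n = n₀ + ν ξ):
  CH₃OH: 528 − 1(377) = 151
  O₂: 1016 − 1.5(377) = 450.6
  CO₂: 0 + 1(377) = 377
  H₂O: 0 + 2(377) = 754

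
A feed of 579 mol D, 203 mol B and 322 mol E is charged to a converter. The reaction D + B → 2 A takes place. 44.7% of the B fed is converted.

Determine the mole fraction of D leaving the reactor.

0.442

B reacted = 0.447 × 203 = 90.74 mol; ν_B = −1, so ξ = 90.74/1 = 90.74 mol.
Outlet amounts (n = n₀ + ν ξ):
  D: 579 − 1(90.74) = 488.3
  B: 203 − 1(90.74) = 112.3
  A: 0 + 2(90.74) = 181.5
  E: 322 (inert)
Total out = 1104 mol; y_D = 488.3 / 1104 = 0.4423.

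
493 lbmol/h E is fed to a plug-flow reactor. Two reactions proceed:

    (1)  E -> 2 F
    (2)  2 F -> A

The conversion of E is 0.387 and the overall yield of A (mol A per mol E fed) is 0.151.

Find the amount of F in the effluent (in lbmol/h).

Conversion of E: E consumed = 1ξ₁ = 0.387 × 493 → ξ₁ = 190.8 lbmol/h.
Yield of A: 1ξ₂ / 493 = 0.151 → ξ₂ = 74.44 lbmol/h.
Outlet amounts (n = n₀ + Σ ν·ξ):
  E: 493 − 1(190.8) = 302.2
  F: 0 + 2(190.8) − 2(74.44) = 232.7
  A: 0 + 1(74.44) = 74.44

233 lbmol/h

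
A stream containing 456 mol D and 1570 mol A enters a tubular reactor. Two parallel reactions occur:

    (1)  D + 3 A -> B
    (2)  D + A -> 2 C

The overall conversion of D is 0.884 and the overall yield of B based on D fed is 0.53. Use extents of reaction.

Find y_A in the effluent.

Yield of B: 1ξ₁ / 456 = 0.53 → ξ₁ = 241.7 mol.
Conversion of D: 1ξ₁ + 1ξ₂ = 0.884 × 456 = 403.1 → ξ₂ = 161.4 mol.
Outlet amounts (n = n₀ + Σ ν·ξ):
  D: 456 − 1(241.7) − 1(161.4) = 52.9
  A: 1570 − 3(241.7) − 1(161.4) = 683.5
  B: 0 + 1(241.7) = 241.7
  C: 0 + 2(161.4) = 322.8
Total out = 1301 mol; y_A = 683.5 / 1301 = 0.5254.

0.525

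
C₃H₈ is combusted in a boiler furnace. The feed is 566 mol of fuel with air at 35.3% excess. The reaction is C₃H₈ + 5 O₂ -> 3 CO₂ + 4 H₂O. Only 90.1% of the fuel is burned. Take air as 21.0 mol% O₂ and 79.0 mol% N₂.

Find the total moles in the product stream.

19300 mol

Stoichiometric O₂ = 5 × 566 = 2830 mol; O₂ fed = 2830 × 1.353 = 3829 mol.
N₂ fed = 3829 × 79/21 = 14400 mol.
Fuel reacted = 0.901 × 566 → ξ = 510 mol.
Outlet (n = n₀ + ν ξ):
  C₃H₈: 566 − 1(510) = 56.03
  O₂: 3829 − 5(510) = 1279
  N₂: 14400 (inert)
  CO₂: 0 + 3(510) = 1530
  H₂O: 0 + 4(510) = 2040
Total out = 56.03 + 1279 + 14400 + 1530 + 2040 = 19310 mol.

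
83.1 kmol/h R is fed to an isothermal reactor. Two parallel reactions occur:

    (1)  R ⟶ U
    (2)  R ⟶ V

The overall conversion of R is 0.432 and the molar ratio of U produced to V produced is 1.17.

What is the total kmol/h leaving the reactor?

83.1 kmol/h

Conversion of R: R consumed = 0.432 × 83.1 = 35.9 kmol/h = 1ξ₁ + 1ξ₂.
Selectivity: 1ξ₁ / (1ξ₂) = 1.17 → ξ₁ = 1.17 ξ₂.
Substitute: (1·1.17 + 1) ξ₂ = 35.9 → ξ₂ = 16.54 kmol/h, ξ₁ = 19.36 kmol/h.
Outlet amounts (n = n₀ + Σ ν·ξ):
  R: 83.1 − 1(19.36) − 1(16.54) = 47.2
  U: 0 + 1(19.36) = 19.36
  V: 0 + 1(16.54) = 16.54
Total out = 47.2 + 19.36 + 16.54 = 83.1 kmol/h.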